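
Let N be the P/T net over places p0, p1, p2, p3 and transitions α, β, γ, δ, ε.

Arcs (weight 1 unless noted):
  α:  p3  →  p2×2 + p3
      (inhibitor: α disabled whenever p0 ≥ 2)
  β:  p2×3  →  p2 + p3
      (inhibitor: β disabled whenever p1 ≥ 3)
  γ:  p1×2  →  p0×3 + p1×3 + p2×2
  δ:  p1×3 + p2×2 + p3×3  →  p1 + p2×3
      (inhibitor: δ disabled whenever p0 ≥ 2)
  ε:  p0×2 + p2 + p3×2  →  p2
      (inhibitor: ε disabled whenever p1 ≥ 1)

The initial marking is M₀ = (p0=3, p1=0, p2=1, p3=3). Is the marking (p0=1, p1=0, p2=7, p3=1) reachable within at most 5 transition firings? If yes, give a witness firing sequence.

step 1: fire ε:  (p0=3, p1=0, p2=1, p3=3) → (p0=1, p1=0, p2=1, p3=1)
step 2: fire α:  (p0=1, p1=0, p2=1, p3=1) → (p0=1, p1=0, p2=3, p3=1)
step 3: fire α:  (p0=1, p1=0, p2=3, p3=1) → (p0=1, p1=0, p2=5, p3=1)
step 4: fire α:  (p0=1, p1=0, p2=5, p3=1) → (p0=1, p1=0, p2=7, p3=1)

YES — reachable via ⟨ε, α, α, α⟩ (4 firings)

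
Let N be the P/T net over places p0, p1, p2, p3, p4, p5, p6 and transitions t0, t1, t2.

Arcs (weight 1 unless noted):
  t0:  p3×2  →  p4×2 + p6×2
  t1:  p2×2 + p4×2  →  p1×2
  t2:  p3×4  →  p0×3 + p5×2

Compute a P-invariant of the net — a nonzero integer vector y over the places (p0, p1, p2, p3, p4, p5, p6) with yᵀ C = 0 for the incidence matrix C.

y = (p0:0, p1:1, p2:1, p3:0, p4:0, p5:0, p6:0)

Incidence matrix C (rows=places, cols=transitions):
       t0   t1   t2
   p0   0    0    3
   p1   0    2    0
   p2   0   -2    0
   p3  -2    0   -4
   p4   2   -2    0
   p5   0    0    2
   p6   2    0    0

Candidate y = [0, 1, 1, 0, 0, 0, 0]; check y·C column-wise:
  col t0: 1·0 + 1·0 + 0·-2 + 0·2 + 0·2 = 0
  col t1: 1·2 + 1·-2 + 0·-2 = 0
  col t2: 0·3 + 1·0 + 1·0 + 0·-4 + 0·2 = 0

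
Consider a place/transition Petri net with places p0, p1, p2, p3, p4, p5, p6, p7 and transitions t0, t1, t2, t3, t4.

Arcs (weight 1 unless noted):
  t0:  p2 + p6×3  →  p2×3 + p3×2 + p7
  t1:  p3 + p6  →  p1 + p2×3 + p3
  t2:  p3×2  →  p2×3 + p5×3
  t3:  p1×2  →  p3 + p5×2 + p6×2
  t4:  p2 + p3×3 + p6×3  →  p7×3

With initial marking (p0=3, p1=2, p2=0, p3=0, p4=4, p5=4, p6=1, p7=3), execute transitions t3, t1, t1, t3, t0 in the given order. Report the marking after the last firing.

(p0=3, p1=0, p2=8, p3=4, p4=4, p5=8, p6=0, p7=4)

step 1: fire t3:  (p0=3, p1=2, p2=0, p3=0, p4=4, p5=4, p6=1, p7=3) → (p0=3, p1=0, p2=0, p3=1, p4=4, p5=6, p6=3, p7=3)
step 2: fire t1:  (p0=3, p1=0, p2=0, p3=1, p4=4, p5=6, p6=3, p7=3) → (p0=3, p1=1, p2=3, p3=1, p4=4, p5=6, p6=2, p7=3)
step 3: fire t1:  (p0=3, p1=1, p2=3, p3=1, p4=4, p5=6, p6=2, p7=3) → (p0=3, p1=2, p2=6, p3=1, p4=4, p5=6, p6=1, p7=3)
step 4: fire t3:  (p0=3, p1=2, p2=6, p3=1, p4=4, p5=6, p6=1, p7=3) → (p0=3, p1=0, p2=6, p3=2, p4=4, p5=8, p6=3, p7=3)
step 5: fire t0:  (p0=3, p1=0, p2=6, p3=2, p4=4, p5=8, p6=3, p7=3) → (p0=3, p1=0, p2=8, p3=4, p4=4, p5=8, p6=0, p7=4)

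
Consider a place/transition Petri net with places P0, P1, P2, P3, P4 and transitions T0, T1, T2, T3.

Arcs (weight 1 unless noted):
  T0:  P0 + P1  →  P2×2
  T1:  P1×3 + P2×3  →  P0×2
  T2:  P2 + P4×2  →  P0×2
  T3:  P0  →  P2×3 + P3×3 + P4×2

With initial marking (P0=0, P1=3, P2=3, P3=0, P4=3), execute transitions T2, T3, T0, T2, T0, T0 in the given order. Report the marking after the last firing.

step 1: fire T2:  (P0=0, P1=3, P2=3, P3=0, P4=3) → (P0=2, P1=3, P2=2, P3=0, P4=1)
step 2: fire T3:  (P0=2, P1=3, P2=2, P3=0, P4=1) → (P0=1, P1=3, P2=5, P3=3, P4=3)
step 3: fire T0:  (P0=1, P1=3, P2=5, P3=3, P4=3) → (P0=0, P1=2, P2=7, P3=3, P4=3)
step 4: fire T2:  (P0=0, P1=2, P2=7, P3=3, P4=3) → (P0=2, P1=2, P2=6, P3=3, P4=1)
step 5: fire T0:  (P0=2, P1=2, P2=6, P3=3, P4=1) → (P0=1, P1=1, P2=8, P3=3, P4=1)
step 6: fire T0:  (P0=1, P1=1, P2=8, P3=3, P4=1) → (P0=0, P1=0, P2=10, P3=3, P4=1)

(P0=0, P1=0, P2=10, P3=3, P4=1)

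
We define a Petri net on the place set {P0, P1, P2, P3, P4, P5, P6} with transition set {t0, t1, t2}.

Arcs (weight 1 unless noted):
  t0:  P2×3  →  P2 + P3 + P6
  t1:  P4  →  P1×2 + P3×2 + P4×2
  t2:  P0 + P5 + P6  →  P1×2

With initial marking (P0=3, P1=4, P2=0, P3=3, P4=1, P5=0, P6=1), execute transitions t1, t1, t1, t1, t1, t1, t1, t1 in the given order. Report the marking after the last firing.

(P0=3, P1=20, P2=0, P3=19, P4=9, P5=0, P6=1)

step 1: fire t1:  (P0=3, P1=4, P2=0, P3=3, P4=1, P5=0, P6=1) → (P0=3, P1=6, P2=0, P3=5, P4=2, P5=0, P6=1)
step 2: fire t1:  (P0=3, P1=6, P2=0, P3=5, P4=2, P5=0, P6=1) → (P0=3, P1=8, P2=0, P3=7, P4=3, P5=0, P6=1)
step 3: fire t1:  (P0=3, P1=8, P2=0, P3=7, P4=3, P5=0, P6=1) → (P0=3, P1=10, P2=0, P3=9, P4=4, P5=0, P6=1)
step 4: fire t1:  (P0=3, P1=10, P2=0, P3=9, P4=4, P5=0, P6=1) → (P0=3, P1=12, P2=0, P3=11, P4=5, P5=0, P6=1)
step 5: fire t1:  (P0=3, P1=12, P2=0, P3=11, P4=5, P5=0, P6=1) → (P0=3, P1=14, P2=0, P3=13, P4=6, P5=0, P6=1)
step 6: fire t1:  (P0=3, P1=14, P2=0, P3=13, P4=6, P5=0, P6=1) → (P0=3, P1=16, P2=0, P3=15, P4=7, P5=0, P6=1)
step 7: fire t1:  (P0=3, P1=16, P2=0, P3=15, P4=7, P5=0, P6=1) → (P0=3, P1=18, P2=0, P3=17, P4=8, P5=0, P6=1)
step 8: fire t1:  (P0=3, P1=18, P2=0, P3=17, P4=8, P5=0, P6=1) → (P0=3, P1=20, P2=0, P3=19, P4=9, P5=0, P6=1)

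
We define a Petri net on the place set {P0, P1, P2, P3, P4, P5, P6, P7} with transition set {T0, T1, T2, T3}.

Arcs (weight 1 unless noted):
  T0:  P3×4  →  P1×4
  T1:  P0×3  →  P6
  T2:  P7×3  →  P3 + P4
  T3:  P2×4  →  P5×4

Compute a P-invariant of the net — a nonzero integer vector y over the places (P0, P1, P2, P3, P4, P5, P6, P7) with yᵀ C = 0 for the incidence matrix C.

y = (P0:0, P1:1, P2:0, P3:1, P4:-1, P5:0, P6:0, P7:0)

Incidence matrix C (rows=places, cols=transitions):
       T0   T1   T2   T3
   P0   0   -3    0    0
   P1   4    0    0    0
   P2   0    0    0   -4
   P3  -4    0    1    0
   P4   0    0    1    0
   P5   0    0    0    4
   P6   0    1    0    0
   P7   0    0   -3    0

Candidate y = [0, 1, 0, 1, -1, 0, 0, 0]; check y·C column-wise:
  col T0: 1·4 + 1·-4 + -1·0 = 0
  col T1: 0·-3 + 1·0 + 1·0 + -1·0 + 0·1 = 0
  col T2: 1·0 + 1·1 + -1·1 + 0·-3 = 0
  col T3: 1·0 + 0·-4 + 1·0 + -1·0 + 0·4 = 0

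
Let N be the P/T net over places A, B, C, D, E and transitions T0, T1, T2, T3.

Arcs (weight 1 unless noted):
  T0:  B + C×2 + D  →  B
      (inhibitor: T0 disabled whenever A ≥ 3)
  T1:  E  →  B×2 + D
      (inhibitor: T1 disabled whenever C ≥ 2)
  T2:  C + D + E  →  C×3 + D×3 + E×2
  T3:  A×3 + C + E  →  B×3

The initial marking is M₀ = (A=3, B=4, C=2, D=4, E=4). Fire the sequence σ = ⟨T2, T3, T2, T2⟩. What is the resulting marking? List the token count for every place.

step 1: fire T2:  (A=3, B=4, C=2, D=4, E=4) → (A=3, B=4, C=4, D=6, E=5)
step 2: fire T3:  (A=3, B=4, C=4, D=6, E=5) → (A=0, B=7, C=3, D=6, E=4)
step 3: fire T2:  (A=0, B=7, C=3, D=6, E=4) → (A=0, B=7, C=5, D=8, E=5)
step 4: fire T2:  (A=0, B=7, C=5, D=8, E=5) → (A=0, B=7, C=7, D=10, E=6)

(A=0, B=7, C=7, D=10, E=6)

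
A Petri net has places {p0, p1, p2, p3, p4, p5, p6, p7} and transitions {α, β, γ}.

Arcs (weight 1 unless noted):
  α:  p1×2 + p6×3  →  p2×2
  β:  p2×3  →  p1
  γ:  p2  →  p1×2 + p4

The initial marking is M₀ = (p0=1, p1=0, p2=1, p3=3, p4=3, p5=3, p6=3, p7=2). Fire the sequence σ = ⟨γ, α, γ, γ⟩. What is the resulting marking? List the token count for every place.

step 1: fire γ:  (p0=1, p1=0, p2=1, p3=3, p4=3, p5=3, p6=3, p7=2) → (p0=1, p1=2, p2=0, p3=3, p4=4, p5=3, p6=3, p7=2)
step 2: fire α:  (p0=1, p1=2, p2=0, p3=3, p4=4, p5=3, p6=3, p7=2) → (p0=1, p1=0, p2=2, p3=3, p4=4, p5=3, p6=0, p7=2)
step 3: fire γ:  (p0=1, p1=0, p2=2, p3=3, p4=4, p5=3, p6=0, p7=2) → (p0=1, p1=2, p2=1, p3=3, p4=5, p5=3, p6=0, p7=2)
step 4: fire γ:  (p0=1, p1=2, p2=1, p3=3, p4=5, p5=3, p6=0, p7=2) → (p0=1, p1=4, p2=0, p3=3, p4=6, p5=3, p6=0, p7=2)

(p0=1, p1=4, p2=0, p3=3, p4=6, p5=3, p6=0, p7=2)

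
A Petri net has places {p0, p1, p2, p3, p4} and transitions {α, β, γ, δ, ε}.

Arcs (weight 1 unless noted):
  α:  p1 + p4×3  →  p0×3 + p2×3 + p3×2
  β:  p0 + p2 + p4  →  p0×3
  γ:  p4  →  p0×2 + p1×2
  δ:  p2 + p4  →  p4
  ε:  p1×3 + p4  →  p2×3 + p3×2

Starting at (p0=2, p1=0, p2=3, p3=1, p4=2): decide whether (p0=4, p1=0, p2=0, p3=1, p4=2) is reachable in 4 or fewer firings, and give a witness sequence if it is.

NO — not reachable within 4 firings

depth 0: 1 marking
depth 1: 4 markings reached so far
depth 2: 10 markings reached so far
depth 3: 16 markings reached so far
depth 4: 19 markings reached so far
target is not among the 19 markings reachable within 4 steps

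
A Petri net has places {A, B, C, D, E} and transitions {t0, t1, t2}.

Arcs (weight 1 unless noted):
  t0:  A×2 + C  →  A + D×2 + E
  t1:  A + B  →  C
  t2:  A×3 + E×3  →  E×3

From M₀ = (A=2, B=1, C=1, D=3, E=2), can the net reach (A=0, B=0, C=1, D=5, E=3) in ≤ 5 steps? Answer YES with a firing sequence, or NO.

step 1: fire t0:  (A=2, B=1, C=1, D=3, E=2) → (A=1, B=1, C=0, D=5, E=3)
step 2: fire t1:  (A=1, B=1, C=0, D=5, E=3) → (A=0, B=0, C=1, D=5, E=3)

YES — reachable via ⟨t0, t1⟩ (2 firings)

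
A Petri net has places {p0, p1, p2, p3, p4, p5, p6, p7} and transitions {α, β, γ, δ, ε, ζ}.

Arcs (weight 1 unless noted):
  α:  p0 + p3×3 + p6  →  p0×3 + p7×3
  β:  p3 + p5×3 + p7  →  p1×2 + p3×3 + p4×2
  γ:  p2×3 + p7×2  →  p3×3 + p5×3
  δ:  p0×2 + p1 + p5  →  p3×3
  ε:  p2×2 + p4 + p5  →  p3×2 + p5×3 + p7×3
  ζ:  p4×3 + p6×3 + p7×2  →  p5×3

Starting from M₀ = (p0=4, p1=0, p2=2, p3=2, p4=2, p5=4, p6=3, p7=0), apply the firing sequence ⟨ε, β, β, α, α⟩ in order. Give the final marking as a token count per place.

(p0=8, p1=4, p2=0, p3=2, p4=5, p5=0, p6=1, p7=7)

step 1: fire ε:  (p0=4, p1=0, p2=2, p3=2, p4=2, p5=4, p6=3, p7=0) → (p0=4, p1=0, p2=0, p3=4, p4=1, p5=6, p6=3, p7=3)
step 2: fire β:  (p0=4, p1=0, p2=0, p3=4, p4=1, p5=6, p6=3, p7=3) → (p0=4, p1=2, p2=0, p3=6, p4=3, p5=3, p6=3, p7=2)
step 3: fire β:  (p0=4, p1=2, p2=0, p3=6, p4=3, p5=3, p6=3, p7=2) → (p0=4, p1=4, p2=0, p3=8, p4=5, p5=0, p6=3, p7=1)
step 4: fire α:  (p0=4, p1=4, p2=0, p3=8, p4=5, p5=0, p6=3, p7=1) → (p0=6, p1=4, p2=0, p3=5, p4=5, p5=0, p6=2, p7=4)
step 5: fire α:  (p0=6, p1=4, p2=0, p3=5, p4=5, p5=0, p6=2, p7=4) → (p0=8, p1=4, p2=0, p3=2, p4=5, p5=0, p6=1, p7=7)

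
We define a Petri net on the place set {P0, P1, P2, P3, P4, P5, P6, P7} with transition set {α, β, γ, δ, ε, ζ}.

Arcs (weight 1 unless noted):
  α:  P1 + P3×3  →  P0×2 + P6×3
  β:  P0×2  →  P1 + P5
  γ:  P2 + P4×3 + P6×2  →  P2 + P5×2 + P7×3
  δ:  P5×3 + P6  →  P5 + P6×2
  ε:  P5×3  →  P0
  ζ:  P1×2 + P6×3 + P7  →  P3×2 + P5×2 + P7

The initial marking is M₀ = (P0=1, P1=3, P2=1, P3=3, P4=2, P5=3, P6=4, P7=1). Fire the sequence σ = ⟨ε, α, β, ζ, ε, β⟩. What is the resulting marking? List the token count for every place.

step 1: fire ε:  (P0=1, P1=3, P2=1, P3=3, P4=2, P5=3, P6=4, P7=1) → (P0=2, P1=3, P2=1, P3=3, P4=2, P5=0, P6=4, P7=1)
step 2: fire α:  (P0=2, P1=3, P2=1, P3=3, P4=2, P5=0, P6=4, P7=1) → (P0=4, P1=2, P2=1, P3=0, P4=2, P5=0, P6=7, P7=1)
step 3: fire β:  (P0=4, P1=2, P2=1, P3=0, P4=2, P5=0, P6=7, P7=1) → (P0=2, P1=3, P2=1, P3=0, P4=2, P5=1, P6=7, P7=1)
step 4: fire ζ:  (P0=2, P1=3, P2=1, P3=0, P4=2, P5=1, P6=7, P7=1) → (P0=2, P1=1, P2=1, P3=2, P4=2, P5=3, P6=4, P7=1)
step 5: fire ε:  (P0=2, P1=1, P2=1, P3=2, P4=2, P5=3, P6=4, P7=1) → (P0=3, P1=1, P2=1, P3=2, P4=2, P5=0, P6=4, P7=1)
step 6: fire β:  (P0=3, P1=1, P2=1, P3=2, P4=2, P5=0, P6=4, P7=1) → (P0=1, P1=2, P2=1, P3=2, P4=2, P5=1, P6=4, P7=1)

(P0=1, P1=2, P2=1, P3=2, P4=2, P5=1, P6=4, P7=1)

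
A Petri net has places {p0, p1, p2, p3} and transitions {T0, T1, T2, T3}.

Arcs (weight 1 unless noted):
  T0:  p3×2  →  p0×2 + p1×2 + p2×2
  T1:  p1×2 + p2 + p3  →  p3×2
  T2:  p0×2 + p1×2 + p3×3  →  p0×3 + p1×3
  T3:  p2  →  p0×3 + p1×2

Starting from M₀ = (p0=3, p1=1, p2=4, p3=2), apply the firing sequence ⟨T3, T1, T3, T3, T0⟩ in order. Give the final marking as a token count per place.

step 1: fire T3:  (p0=3, p1=1, p2=4, p3=2) → (p0=6, p1=3, p2=3, p3=2)
step 2: fire T1:  (p0=6, p1=3, p2=3, p3=2) → (p0=6, p1=1, p2=2, p3=3)
step 3: fire T3:  (p0=6, p1=1, p2=2, p3=3) → (p0=9, p1=3, p2=1, p3=3)
step 4: fire T3:  (p0=9, p1=3, p2=1, p3=3) → (p0=12, p1=5, p2=0, p3=3)
step 5: fire T0:  (p0=12, p1=5, p2=0, p3=3) → (p0=14, p1=7, p2=2, p3=1)

(p0=14, p1=7, p2=2, p3=1)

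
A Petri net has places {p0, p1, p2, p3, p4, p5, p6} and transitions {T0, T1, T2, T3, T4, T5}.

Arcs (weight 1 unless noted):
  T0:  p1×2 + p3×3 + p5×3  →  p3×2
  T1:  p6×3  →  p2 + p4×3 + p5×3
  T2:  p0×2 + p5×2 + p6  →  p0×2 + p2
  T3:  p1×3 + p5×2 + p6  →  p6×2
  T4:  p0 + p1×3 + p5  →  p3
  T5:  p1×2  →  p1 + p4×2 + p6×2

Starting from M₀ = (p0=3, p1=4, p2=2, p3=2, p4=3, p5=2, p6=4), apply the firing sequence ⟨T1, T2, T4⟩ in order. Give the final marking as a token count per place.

step 1: fire T1:  (p0=3, p1=4, p2=2, p3=2, p4=3, p5=2, p6=4) → (p0=3, p1=4, p2=3, p3=2, p4=6, p5=5, p6=1)
step 2: fire T2:  (p0=3, p1=4, p2=3, p3=2, p4=6, p5=5, p6=1) → (p0=3, p1=4, p2=4, p3=2, p4=6, p5=3, p6=0)
step 3: fire T4:  (p0=3, p1=4, p2=4, p3=2, p4=6, p5=3, p6=0) → (p0=2, p1=1, p2=4, p3=3, p4=6, p5=2, p6=0)

(p0=2, p1=1, p2=4, p3=3, p4=6, p5=2, p6=0)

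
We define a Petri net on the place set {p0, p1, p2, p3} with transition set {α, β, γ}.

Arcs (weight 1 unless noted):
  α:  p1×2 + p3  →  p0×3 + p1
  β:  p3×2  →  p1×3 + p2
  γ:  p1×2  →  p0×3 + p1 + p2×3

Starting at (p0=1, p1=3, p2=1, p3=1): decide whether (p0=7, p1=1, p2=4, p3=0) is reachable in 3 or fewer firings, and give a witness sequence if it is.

YES — reachable via ⟨α, γ⟩ (2 firings)

step 1: fire α:  (p0=1, p1=3, p2=1, p3=1) → (p0=4, p1=2, p2=1, p3=0)
step 2: fire γ:  (p0=4, p1=2, p2=1, p3=0) → (p0=7, p1=1, p2=4, p3=0)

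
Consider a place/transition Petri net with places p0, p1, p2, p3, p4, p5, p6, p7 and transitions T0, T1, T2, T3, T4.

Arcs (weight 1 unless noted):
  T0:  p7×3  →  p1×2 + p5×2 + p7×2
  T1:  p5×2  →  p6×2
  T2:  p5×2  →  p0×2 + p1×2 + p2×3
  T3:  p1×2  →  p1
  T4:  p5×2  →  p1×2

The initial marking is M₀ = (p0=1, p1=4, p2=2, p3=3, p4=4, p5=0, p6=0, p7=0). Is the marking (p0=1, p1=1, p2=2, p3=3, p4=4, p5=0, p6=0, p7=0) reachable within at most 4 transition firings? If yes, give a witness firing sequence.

YES — reachable via ⟨T3, T3, T3⟩ (3 firings)

step 1: fire T3:  (p0=1, p1=4, p2=2, p3=3, p4=4, p5=0, p6=0, p7=0) → (p0=1, p1=3, p2=2, p3=3, p4=4, p5=0, p6=0, p7=0)
step 2: fire T3:  (p0=1, p1=3, p2=2, p3=3, p4=4, p5=0, p6=0, p7=0) → (p0=1, p1=2, p2=2, p3=3, p4=4, p5=0, p6=0, p7=0)
step 3: fire T3:  (p0=1, p1=2, p2=2, p3=3, p4=4, p5=0, p6=0, p7=0) → (p0=1, p1=1, p2=2, p3=3, p4=4, p5=0, p6=0, p7=0)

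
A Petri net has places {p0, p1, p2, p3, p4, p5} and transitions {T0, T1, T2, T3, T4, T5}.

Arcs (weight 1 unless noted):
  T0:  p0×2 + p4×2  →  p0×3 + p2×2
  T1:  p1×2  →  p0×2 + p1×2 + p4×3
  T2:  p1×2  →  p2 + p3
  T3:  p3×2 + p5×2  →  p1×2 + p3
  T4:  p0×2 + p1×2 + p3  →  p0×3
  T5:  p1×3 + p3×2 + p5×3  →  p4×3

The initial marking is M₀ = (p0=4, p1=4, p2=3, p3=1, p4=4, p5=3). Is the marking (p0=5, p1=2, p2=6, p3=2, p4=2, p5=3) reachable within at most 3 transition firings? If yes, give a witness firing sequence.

step 1: fire T0:  (p0=4, p1=4, p2=3, p3=1, p4=4, p5=3) → (p0=5, p1=4, p2=5, p3=1, p4=2, p5=3)
step 2: fire T2:  (p0=5, p1=4, p2=5, p3=1, p4=2, p5=3) → (p0=5, p1=2, p2=6, p3=2, p4=2, p5=3)

YES — reachable via ⟨T0, T2⟩ (2 firings)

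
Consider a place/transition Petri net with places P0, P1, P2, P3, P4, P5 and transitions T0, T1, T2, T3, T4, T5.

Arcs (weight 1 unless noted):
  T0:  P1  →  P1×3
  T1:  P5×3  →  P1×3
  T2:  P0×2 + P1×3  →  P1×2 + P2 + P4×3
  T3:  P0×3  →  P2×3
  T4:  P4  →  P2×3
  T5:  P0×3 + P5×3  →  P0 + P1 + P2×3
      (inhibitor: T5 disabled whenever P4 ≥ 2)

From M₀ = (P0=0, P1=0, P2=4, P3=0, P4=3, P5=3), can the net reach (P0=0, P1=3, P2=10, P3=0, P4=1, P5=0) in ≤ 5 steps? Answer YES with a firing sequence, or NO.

YES — reachable via ⟨T1, T4, T4⟩ (3 firings)

step 1: fire T1:  (P0=0, P1=0, P2=4, P3=0, P4=3, P5=3) → (P0=0, P1=3, P2=4, P3=0, P4=3, P5=0)
step 2: fire T4:  (P0=0, P1=3, P2=4, P3=0, P4=3, P5=0) → (P0=0, P1=3, P2=7, P3=0, P4=2, P5=0)
step 3: fire T4:  (P0=0, P1=3, P2=7, P3=0, P4=2, P5=0) → (P0=0, P1=3, P2=10, P3=0, P4=1, P5=0)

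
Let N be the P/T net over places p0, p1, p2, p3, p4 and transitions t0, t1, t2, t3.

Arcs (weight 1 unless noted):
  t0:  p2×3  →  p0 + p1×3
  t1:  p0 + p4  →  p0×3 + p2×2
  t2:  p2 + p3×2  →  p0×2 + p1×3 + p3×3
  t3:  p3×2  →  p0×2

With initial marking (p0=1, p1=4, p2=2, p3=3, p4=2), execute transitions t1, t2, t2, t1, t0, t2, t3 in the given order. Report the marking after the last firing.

step 1: fire t1:  (p0=1, p1=4, p2=2, p3=3, p4=2) → (p0=3, p1=4, p2=4, p3=3, p4=1)
step 2: fire t2:  (p0=3, p1=4, p2=4, p3=3, p4=1) → (p0=5, p1=7, p2=3, p3=4, p4=1)
step 3: fire t2:  (p0=5, p1=7, p2=3, p3=4, p4=1) → (p0=7, p1=10, p2=2, p3=5, p4=1)
step 4: fire t1:  (p0=7, p1=10, p2=2, p3=5, p4=1) → (p0=9, p1=10, p2=4, p3=5, p4=0)
step 5: fire t0:  (p0=9, p1=10, p2=4, p3=5, p4=0) → (p0=10, p1=13, p2=1, p3=5, p4=0)
step 6: fire t2:  (p0=10, p1=13, p2=1, p3=5, p4=0) → (p0=12, p1=16, p2=0, p3=6, p4=0)
step 7: fire t3:  (p0=12, p1=16, p2=0, p3=6, p4=0) → (p0=14, p1=16, p2=0, p3=4, p4=0)

(p0=14, p1=16, p2=0, p3=4, p4=0)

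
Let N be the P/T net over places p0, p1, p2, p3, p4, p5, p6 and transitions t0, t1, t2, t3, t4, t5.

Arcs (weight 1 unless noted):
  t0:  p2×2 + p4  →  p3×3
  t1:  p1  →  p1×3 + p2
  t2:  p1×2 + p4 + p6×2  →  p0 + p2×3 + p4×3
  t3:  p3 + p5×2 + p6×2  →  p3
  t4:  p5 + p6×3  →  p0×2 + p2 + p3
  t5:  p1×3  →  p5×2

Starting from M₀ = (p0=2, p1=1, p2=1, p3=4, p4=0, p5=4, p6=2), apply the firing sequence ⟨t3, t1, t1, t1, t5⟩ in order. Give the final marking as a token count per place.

(p0=2, p1=4, p2=4, p3=4, p4=0, p5=4, p6=0)

step 1: fire t3:  (p0=2, p1=1, p2=1, p3=4, p4=0, p5=4, p6=2) → (p0=2, p1=1, p2=1, p3=4, p4=0, p5=2, p6=0)
step 2: fire t1:  (p0=2, p1=1, p2=1, p3=4, p4=0, p5=2, p6=0) → (p0=2, p1=3, p2=2, p3=4, p4=0, p5=2, p6=0)
step 3: fire t1:  (p0=2, p1=3, p2=2, p3=4, p4=0, p5=2, p6=0) → (p0=2, p1=5, p2=3, p3=4, p4=0, p5=2, p6=0)
step 4: fire t1:  (p0=2, p1=5, p2=3, p3=4, p4=0, p5=2, p6=0) → (p0=2, p1=7, p2=4, p3=4, p4=0, p5=2, p6=0)
step 5: fire t5:  (p0=2, p1=7, p2=4, p3=4, p4=0, p5=2, p6=0) → (p0=2, p1=4, p2=4, p3=4, p4=0, p5=4, p6=0)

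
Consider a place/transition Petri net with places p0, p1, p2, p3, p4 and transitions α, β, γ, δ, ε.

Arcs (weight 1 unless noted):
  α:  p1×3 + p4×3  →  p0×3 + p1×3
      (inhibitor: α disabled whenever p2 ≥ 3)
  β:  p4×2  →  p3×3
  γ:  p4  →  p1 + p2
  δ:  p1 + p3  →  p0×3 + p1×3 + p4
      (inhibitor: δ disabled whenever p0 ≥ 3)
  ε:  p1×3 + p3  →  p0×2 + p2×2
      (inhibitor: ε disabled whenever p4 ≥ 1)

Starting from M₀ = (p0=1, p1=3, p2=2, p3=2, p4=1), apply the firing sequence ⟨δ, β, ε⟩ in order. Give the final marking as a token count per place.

step 1: fire δ:  (p0=1, p1=3, p2=2, p3=2, p4=1) → (p0=4, p1=5, p2=2, p3=1, p4=2)
step 2: fire β:  (p0=4, p1=5, p2=2, p3=1, p4=2) → (p0=4, p1=5, p2=2, p3=4, p4=0)
step 3: fire ε:  (p0=4, p1=5, p2=2, p3=4, p4=0) → (p0=6, p1=2, p2=4, p3=3, p4=0)

(p0=6, p1=2, p2=4, p3=3, p4=0)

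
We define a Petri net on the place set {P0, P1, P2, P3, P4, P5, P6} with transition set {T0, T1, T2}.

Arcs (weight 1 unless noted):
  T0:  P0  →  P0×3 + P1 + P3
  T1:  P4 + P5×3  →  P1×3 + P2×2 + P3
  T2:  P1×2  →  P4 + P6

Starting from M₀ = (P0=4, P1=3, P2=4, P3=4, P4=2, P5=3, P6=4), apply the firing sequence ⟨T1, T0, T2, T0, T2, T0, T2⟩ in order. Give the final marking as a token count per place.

(P0=10, P1=3, P2=6, P3=8, P4=4, P5=0, P6=7)

step 1: fire T1:  (P0=4, P1=3, P2=4, P3=4, P4=2, P5=3, P6=4) → (P0=4, P1=6, P2=6, P3=5, P4=1, P5=0, P6=4)
step 2: fire T0:  (P0=4, P1=6, P2=6, P3=5, P4=1, P5=0, P6=4) → (P0=6, P1=7, P2=6, P3=6, P4=1, P5=0, P6=4)
step 3: fire T2:  (P0=6, P1=7, P2=6, P3=6, P4=1, P5=0, P6=4) → (P0=6, P1=5, P2=6, P3=6, P4=2, P5=0, P6=5)
step 4: fire T0:  (P0=6, P1=5, P2=6, P3=6, P4=2, P5=0, P6=5) → (P0=8, P1=6, P2=6, P3=7, P4=2, P5=0, P6=5)
step 5: fire T2:  (P0=8, P1=6, P2=6, P3=7, P4=2, P5=0, P6=5) → (P0=8, P1=4, P2=6, P3=7, P4=3, P5=0, P6=6)
step 6: fire T0:  (P0=8, P1=4, P2=6, P3=7, P4=3, P5=0, P6=6) → (P0=10, P1=5, P2=6, P3=8, P4=3, P5=0, P6=6)
step 7: fire T2:  (P0=10, P1=5, P2=6, P3=8, P4=3, P5=0, P6=6) → (P0=10, P1=3, P2=6, P3=8, P4=4, P5=0, P6=7)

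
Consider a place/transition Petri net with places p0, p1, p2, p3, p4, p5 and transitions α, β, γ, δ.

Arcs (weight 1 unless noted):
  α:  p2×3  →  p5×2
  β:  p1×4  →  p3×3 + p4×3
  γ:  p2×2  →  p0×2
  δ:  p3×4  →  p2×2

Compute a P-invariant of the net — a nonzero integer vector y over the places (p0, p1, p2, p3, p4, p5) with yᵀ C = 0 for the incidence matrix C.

y = (p0:0, p1:3, p2:0, p3:0, p4:4, p5:0)

Incidence matrix C (rows=places, cols=transitions):
        α    β    γ    δ
   p0   0    0    2    0
   p1   0   -4    0    0
   p2  -3    0   -2    2
   p3   0    3    0   -4
   p4   0    3    0    0
   p5   2    0    0    0

Candidate y = [0, 3, 0, 0, 4, 0]; check y·C column-wise:
  col α: 3·0 + 0·-3 + 4·0 + 0·2 = 0
  col β: 3·-4 + 0·3 + 4·3 = 0
  col γ: 0·2 + 3·0 + 0·-2 + 4·0 = 0
  col δ: 3·0 + 0·2 + 0·-4 + 4·0 = 0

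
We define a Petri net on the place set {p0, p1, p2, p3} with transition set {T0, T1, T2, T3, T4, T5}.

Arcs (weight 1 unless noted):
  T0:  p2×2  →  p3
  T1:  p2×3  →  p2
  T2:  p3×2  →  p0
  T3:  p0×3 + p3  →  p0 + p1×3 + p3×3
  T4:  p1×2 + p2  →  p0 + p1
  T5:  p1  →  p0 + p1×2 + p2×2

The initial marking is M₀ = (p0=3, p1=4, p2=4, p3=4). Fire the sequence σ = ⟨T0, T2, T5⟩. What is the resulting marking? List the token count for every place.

(p0=5, p1=5, p2=4, p3=3)

step 1: fire T0:  (p0=3, p1=4, p2=4, p3=4) → (p0=3, p1=4, p2=2, p3=5)
step 2: fire T2:  (p0=3, p1=4, p2=2, p3=5) → (p0=4, p1=4, p2=2, p3=3)
step 3: fire T5:  (p0=4, p1=4, p2=2, p3=3) → (p0=5, p1=5, p2=4, p3=3)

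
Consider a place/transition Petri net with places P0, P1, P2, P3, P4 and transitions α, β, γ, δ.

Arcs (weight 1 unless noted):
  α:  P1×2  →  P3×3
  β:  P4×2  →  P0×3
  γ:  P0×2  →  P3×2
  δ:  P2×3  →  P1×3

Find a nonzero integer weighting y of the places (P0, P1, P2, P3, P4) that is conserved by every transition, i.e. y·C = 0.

y = (P0:2, P1:3, P2:3, P3:2, P4:3)

Incidence matrix C (rows=places, cols=transitions):
        α    β    γ    δ
   P0   0    3   -2    0
   P1  -2    0    0    3
   P2   0    0    0   -3
   P3   3    0    2    0
   P4   0   -2    0    0

Candidate y = [2, 3, 3, 2, 3]; check y·C column-wise:
  col α: 2·0 + 3·-2 + 3·0 + 2·3 + 3·0 = 0
  col β: 2·3 + 3·0 + 3·0 + 2·0 + 3·-2 = 0
  col γ: 2·-2 + 3·0 + 3·0 + 2·2 + 3·0 = 0
  col δ: 2·0 + 3·3 + 3·-3 + 2·0 + 3·0 = 0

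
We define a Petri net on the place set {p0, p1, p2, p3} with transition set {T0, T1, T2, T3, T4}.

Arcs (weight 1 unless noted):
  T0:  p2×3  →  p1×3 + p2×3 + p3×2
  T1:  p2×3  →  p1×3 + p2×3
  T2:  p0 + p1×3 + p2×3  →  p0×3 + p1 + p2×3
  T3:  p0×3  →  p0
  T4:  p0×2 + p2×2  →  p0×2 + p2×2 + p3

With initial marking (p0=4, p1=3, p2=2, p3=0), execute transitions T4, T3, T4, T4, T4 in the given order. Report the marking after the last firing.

step 1: fire T4:  (p0=4, p1=3, p2=2, p3=0) → (p0=4, p1=3, p2=2, p3=1)
step 2: fire T3:  (p0=4, p1=3, p2=2, p3=1) → (p0=2, p1=3, p2=2, p3=1)
step 3: fire T4:  (p0=2, p1=3, p2=2, p3=1) → (p0=2, p1=3, p2=2, p3=2)
step 4: fire T4:  (p0=2, p1=3, p2=2, p3=2) → (p0=2, p1=3, p2=2, p3=3)
step 5: fire T4:  (p0=2, p1=3, p2=2, p3=3) → (p0=2, p1=3, p2=2, p3=4)

(p0=2, p1=3, p2=2, p3=4)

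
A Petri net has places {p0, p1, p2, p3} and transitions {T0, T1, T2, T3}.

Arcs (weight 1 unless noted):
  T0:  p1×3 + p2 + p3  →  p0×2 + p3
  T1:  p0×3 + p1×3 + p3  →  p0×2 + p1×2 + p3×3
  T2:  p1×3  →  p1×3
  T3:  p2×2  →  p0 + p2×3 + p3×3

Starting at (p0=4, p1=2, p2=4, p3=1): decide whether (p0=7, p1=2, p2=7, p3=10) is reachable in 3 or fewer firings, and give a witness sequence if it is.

step 1: fire T3:  (p0=4, p1=2, p2=4, p3=1) → (p0=5, p1=2, p2=5, p3=4)
step 2: fire T3:  (p0=5, p1=2, p2=5, p3=4) → (p0=6, p1=2, p2=6, p3=7)
step 3: fire T3:  (p0=6, p1=2, p2=6, p3=7) → (p0=7, p1=2, p2=7, p3=10)

YES — reachable via ⟨T3, T3, T3⟩ (3 firings)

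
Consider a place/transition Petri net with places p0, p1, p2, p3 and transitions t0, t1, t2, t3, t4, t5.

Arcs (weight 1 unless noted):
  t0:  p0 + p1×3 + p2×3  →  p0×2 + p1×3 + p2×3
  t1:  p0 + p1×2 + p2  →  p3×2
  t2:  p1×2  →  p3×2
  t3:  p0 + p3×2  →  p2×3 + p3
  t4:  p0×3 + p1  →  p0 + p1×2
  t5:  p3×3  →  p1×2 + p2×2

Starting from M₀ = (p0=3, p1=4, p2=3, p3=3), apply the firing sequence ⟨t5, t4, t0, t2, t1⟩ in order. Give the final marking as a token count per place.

step 1: fire t5:  (p0=3, p1=4, p2=3, p3=3) → (p0=3, p1=6, p2=5, p3=0)
step 2: fire t4:  (p0=3, p1=6, p2=5, p3=0) → (p0=1, p1=7, p2=5, p3=0)
step 3: fire t0:  (p0=1, p1=7, p2=5, p3=0) → (p0=2, p1=7, p2=5, p3=0)
step 4: fire t2:  (p0=2, p1=7, p2=5, p3=0) → (p0=2, p1=5, p2=5, p3=2)
step 5: fire t1:  (p0=2, p1=5, p2=5, p3=2) → (p0=1, p1=3, p2=4, p3=4)

(p0=1, p1=3, p2=4, p3=4)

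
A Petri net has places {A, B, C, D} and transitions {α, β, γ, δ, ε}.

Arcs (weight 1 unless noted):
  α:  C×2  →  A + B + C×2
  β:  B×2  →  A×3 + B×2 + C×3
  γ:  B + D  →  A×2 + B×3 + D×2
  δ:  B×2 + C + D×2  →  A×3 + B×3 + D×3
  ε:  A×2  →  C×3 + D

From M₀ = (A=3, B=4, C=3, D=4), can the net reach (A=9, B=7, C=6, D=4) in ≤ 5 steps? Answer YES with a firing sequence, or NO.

YES — reachable via ⟨α, α, α, β⟩ (4 firings)

step 1: fire α:  (A=3, B=4, C=3, D=4) → (A=4, B=5, C=3, D=4)
step 2: fire α:  (A=4, B=5, C=3, D=4) → (A=5, B=6, C=3, D=4)
step 3: fire α:  (A=5, B=6, C=3, D=4) → (A=6, B=7, C=3, D=4)
step 4: fire β:  (A=6, B=7, C=3, D=4) → (A=9, B=7, C=6, D=4)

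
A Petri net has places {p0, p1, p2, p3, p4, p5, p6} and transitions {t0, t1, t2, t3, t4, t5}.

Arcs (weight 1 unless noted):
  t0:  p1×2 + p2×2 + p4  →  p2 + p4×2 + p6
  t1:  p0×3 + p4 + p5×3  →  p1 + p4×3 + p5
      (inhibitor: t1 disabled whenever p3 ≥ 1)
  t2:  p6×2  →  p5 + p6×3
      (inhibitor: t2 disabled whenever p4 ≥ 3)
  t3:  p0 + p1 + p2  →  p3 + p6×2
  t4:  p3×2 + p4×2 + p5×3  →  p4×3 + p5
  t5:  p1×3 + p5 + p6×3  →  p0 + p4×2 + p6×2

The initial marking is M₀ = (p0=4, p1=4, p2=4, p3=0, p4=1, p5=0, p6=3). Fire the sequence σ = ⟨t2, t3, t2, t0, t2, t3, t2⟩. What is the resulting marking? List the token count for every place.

step 1: fire t2:  (p0=4, p1=4, p2=4, p3=0, p4=1, p5=0, p6=3) → (p0=4, p1=4, p2=4, p3=0, p4=1, p5=1, p6=4)
step 2: fire t3:  (p0=4, p1=4, p2=4, p3=0, p4=1, p5=1, p6=4) → (p0=3, p1=3, p2=3, p3=1, p4=1, p5=1, p6=6)
step 3: fire t2:  (p0=3, p1=3, p2=3, p3=1, p4=1, p5=1, p6=6) → (p0=3, p1=3, p2=3, p3=1, p4=1, p5=2, p6=7)
step 4: fire t0:  (p0=3, p1=3, p2=3, p3=1, p4=1, p5=2, p6=7) → (p0=3, p1=1, p2=2, p3=1, p4=2, p5=2, p6=8)
step 5: fire t2:  (p0=3, p1=1, p2=2, p3=1, p4=2, p5=2, p6=8) → (p0=3, p1=1, p2=2, p3=1, p4=2, p5=3, p6=9)
step 6: fire t3:  (p0=3, p1=1, p2=2, p3=1, p4=2, p5=3, p6=9) → (p0=2, p1=0, p2=1, p3=2, p4=2, p5=3, p6=11)
step 7: fire t2:  (p0=2, p1=0, p2=1, p3=2, p4=2, p5=3, p6=11) → (p0=2, p1=0, p2=1, p3=2, p4=2, p5=4, p6=12)

(p0=2, p1=0, p2=1, p3=2, p4=2, p5=4, p6=12)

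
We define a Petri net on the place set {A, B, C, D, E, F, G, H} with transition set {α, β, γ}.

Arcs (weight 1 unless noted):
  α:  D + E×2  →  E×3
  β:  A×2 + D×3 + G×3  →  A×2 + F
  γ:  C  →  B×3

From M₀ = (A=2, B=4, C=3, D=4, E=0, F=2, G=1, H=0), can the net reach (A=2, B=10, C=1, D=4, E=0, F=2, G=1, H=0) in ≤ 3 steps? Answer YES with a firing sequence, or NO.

YES — reachable via ⟨γ, γ⟩ (2 firings)

step 1: fire γ:  (A=2, B=4, C=3, D=4, E=0, F=2, G=1, H=0) → (A=2, B=7, C=2, D=4, E=0, F=2, G=1, H=0)
step 2: fire γ:  (A=2, B=7, C=2, D=4, E=0, F=2, G=1, H=0) → (A=2, B=10, C=1, D=4, E=0, F=2, G=1, H=0)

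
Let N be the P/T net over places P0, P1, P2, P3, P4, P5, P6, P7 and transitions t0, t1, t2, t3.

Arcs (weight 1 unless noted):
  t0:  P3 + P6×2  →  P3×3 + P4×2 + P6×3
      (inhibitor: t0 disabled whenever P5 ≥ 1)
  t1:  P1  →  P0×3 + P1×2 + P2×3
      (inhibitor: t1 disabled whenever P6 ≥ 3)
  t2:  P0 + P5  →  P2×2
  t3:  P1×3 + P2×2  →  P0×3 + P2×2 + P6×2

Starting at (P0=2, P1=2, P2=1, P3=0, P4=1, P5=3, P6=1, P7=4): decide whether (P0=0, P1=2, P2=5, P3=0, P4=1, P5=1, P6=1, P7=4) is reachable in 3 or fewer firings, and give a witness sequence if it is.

step 1: fire t2:  (P0=2, P1=2, P2=1, P3=0, P4=1, P5=3, P6=1, P7=4) → (P0=1, P1=2, P2=3, P3=0, P4=1, P5=2, P6=1, P7=4)
step 2: fire t2:  (P0=1, P1=2, P2=3, P3=0, P4=1, P5=2, P6=1, P7=4) → (P0=0, P1=2, P2=5, P3=0, P4=1, P5=1, P6=1, P7=4)

YES — reachable via ⟨t2, t2⟩ (2 firings)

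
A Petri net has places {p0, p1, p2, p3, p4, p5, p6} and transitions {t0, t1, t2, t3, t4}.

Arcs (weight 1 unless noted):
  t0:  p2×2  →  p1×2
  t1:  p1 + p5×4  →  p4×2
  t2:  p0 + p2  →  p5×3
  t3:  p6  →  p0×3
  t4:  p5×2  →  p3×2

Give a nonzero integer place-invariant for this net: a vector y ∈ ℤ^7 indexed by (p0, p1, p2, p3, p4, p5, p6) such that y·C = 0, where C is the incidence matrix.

Incidence matrix C (rows=places, cols=transitions):
       t0   t1   t2   t3   t4
   p0   0    0   -1    3    0
   p1   2   -1    0    0    0
   p2  -2    0   -1    0    0
   p3   0    0    0    0    2
   p4   0    2    0    0    0
   p5   0   -4    3    0   -2
   p6   0    0    0   -1    0

Candidate y = [0, 6, 6, 2, 7, 2, 0]; check y·C column-wise:
  col t0: 6·2 + 6·-2 + 2·0 + 7·0 + 2·0 = 0
  col t1: 6·-1 + 6·0 + 2·0 + 7·2 + 2·-4 = 0
  col t2: 0·-1 + 6·0 + 6·-1 + 2·0 + 7·0 + 2·3 = 0
  col t3: 0·3 + 6·0 + 6·0 + 2·0 + 7·0 + 2·0 + 0·-1 = 0
  col t4: 6·0 + 6·0 + 2·2 + 7·0 + 2·-2 = 0

y = (p0:0, p1:6, p2:6, p3:2, p4:7, p5:2, p6:0)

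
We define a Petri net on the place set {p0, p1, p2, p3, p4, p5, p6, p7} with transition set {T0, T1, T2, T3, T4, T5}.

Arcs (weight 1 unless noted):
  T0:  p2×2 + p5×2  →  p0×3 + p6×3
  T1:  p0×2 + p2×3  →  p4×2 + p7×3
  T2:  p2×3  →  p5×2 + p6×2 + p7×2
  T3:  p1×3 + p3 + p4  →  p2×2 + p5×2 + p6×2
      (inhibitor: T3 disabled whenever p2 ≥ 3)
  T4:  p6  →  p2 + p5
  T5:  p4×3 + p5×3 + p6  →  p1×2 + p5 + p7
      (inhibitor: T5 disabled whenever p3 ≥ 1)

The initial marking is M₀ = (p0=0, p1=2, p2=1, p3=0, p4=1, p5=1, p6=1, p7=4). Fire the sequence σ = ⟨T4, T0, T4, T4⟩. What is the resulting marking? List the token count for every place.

step 1: fire T4:  (p0=0, p1=2, p2=1, p3=0, p4=1, p5=1, p6=1, p7=4) → (p0=0, p1=2, p2=2, p3=0, p4=1, p5=2, p6=0, p7=4)
step 2: fire T0:  (p0=0, p1=2, p2=2, p3=0, p4=1, p5=2, p6=0, p7=4) → (p0=3, p1=2, p2=0, p3=0, p4=1, p5=0, p6=3, p7=4)
step 3: fire T4:  (p0=3, p1=2, p2=0, p3=0, p4=1, p5=0, p6=3, p7=4) → (p0=3, p1=2, p2=1, p3=0, p4=1, p5=1, p6=2, p7=4)
step 4: fire T4:  (p0=3, p1=2, p2=1, p3=0, p4=1, p5=1, p6=2, p7=4) → (p0=3, p1=2, p2=2, p3=0, p4=1, p5=2, p6=1, p7=4)

(p0=3, p1=2, p2=2, p3=0, p4=1, p5=2, p6=1, p7=4)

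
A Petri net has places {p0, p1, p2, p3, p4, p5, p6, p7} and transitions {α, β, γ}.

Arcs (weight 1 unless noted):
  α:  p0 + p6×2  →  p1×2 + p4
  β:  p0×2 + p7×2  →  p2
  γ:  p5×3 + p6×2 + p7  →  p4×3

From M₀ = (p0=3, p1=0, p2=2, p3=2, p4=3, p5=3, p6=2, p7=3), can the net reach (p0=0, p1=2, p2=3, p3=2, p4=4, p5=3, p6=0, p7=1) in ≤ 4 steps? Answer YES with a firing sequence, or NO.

YES — reachable via ⟨α, β⟩ (2 firings)

step 1: fire α:  (p0=3, p1=0, p2=2, p3=2, p4=3, p5=3, p6=2, p7=3) → (p0=2, p1=2, p2=2, p3=2, p4=4, p5=3, p6=0, p7=3)
step 2: fire β:  (p0=2, p1=2, p2=2, p3=2, p4=4, p5=3, p6=0, p7=3) → (p0=0, p1=2, p2=3, p3=2, p4=4, p5=3, p6=0, p7=1)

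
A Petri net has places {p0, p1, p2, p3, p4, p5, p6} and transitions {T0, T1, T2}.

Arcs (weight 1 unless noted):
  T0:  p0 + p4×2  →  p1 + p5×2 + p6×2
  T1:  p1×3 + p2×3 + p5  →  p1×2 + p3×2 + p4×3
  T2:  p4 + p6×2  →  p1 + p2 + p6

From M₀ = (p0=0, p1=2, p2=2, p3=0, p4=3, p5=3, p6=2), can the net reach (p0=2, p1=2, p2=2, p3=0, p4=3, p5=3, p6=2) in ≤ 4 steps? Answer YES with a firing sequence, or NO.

depth 0: 1 marking
depth 1: 2 markings reached so far
depth 2: 3 markings reached so far
depth 3: 3 markings reached so far
(frontier empty at depth 3; search complete)
target is not among the 3 markings reachable within 4 steps

NO — not reachable within 4 firings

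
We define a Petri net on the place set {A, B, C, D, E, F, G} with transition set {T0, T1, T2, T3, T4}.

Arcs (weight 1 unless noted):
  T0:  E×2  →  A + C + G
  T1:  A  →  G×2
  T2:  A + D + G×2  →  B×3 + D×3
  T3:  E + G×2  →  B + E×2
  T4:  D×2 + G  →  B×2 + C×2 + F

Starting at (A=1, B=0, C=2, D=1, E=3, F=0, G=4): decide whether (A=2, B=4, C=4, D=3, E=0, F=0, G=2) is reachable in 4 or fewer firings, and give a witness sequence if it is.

step 1: fire T0:  (A=1, B=0, C=2, D=1, E=3, F=0, G=4) → (A=2, B=0, C=3, D=1, E=1, F=0, G=5)
step 2: fire T2:  (A=2, B=0, C=3, D=1, E=1, F=0, G=5) → (A=1, B=3, C=3, D=3, E=1, F=0, G=3)
step 3: fire T3:  (A=1, B=3, C=3, D=3, E=1, F=0, G=3) → (A=1, B=4, C=3, D=3, E=2, F=0, G=1)
step 4: fire T0:  (A=1, B=4, C=3, D=3, E=2, F=0, G=1) → (A=2, B=4, C=4, D=3, E=0, F=0, G=2)

YES — reachable via ⟨T0, T2, T3, T0⟩ (4 firings)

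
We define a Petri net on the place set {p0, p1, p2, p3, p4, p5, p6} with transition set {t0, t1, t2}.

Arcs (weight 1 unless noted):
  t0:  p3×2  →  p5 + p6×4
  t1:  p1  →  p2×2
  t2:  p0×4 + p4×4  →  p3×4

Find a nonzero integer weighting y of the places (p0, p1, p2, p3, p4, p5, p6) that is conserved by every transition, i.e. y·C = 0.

Incidence matrix C (rows=places, cols=transitions):
       t0   t1   t2
   p0   0    0   -4
   p1   0   -1    0
   p2   0    2    0
   p3  -2    0    4
   p4   0    0   -4
   p5   1    0    0
   p6   4    0    0

Candidate y = [0, 2, 1, 0, 0, 0, 0]; check y·C column-wise:
  col t0: 2·0 + 1·0 + 0·-2 + 0·1 + 0·4 = 0
  col t1: 2·-1 + 1·2 = 0
  col t2: 0·-4 + 2·0 + 1·0 + 0·4 + 0·-4 = 0

y = (p0:0, p1:2, p2:1, p3:0, p4:0, p5:0, p6:0)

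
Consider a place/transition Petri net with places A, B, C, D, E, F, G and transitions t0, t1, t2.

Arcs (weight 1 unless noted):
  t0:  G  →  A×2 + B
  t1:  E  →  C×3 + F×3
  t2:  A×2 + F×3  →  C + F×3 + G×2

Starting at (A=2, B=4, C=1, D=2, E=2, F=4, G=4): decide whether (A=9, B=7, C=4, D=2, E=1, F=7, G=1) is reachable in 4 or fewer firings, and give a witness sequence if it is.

depth 0: 1 marking
depth 1: 4 markings reached so far
depth 2: 9 markings reached so far
depth 3: 16 markings reached so far
depth 4: 24 markings reached so far
target is not among the 24 markings reachable within 4 steps

NO — not reachable within 4 firings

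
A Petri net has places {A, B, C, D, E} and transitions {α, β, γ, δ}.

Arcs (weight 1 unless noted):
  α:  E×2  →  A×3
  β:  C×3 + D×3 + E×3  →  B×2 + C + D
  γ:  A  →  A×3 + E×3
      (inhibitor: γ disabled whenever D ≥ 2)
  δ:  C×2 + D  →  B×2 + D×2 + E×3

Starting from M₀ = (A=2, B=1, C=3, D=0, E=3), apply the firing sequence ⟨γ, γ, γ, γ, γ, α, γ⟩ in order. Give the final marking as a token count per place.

step 1: fire γ:  (A=2, B=1, C=3, D=0, E=3) → (A=4, B=1, C=3, D=0, E=6)
step 2: fire γ:  (A=4, B=1, C=3, D=0, E=6) → (A=6, B=1, C=3, D=0, E=9)
step 3: fire γ:  (A=6, B=1, C=3, D=0, E=9) → (A=8, B=1, C=3, D=0, E=12)
step 4: fire γ:  (A=8, B=1, C=3, D=0, E=12) → (A=10, B=1, C=3, D=0, E=15)
step 5: fire γ:  (A=10, B=1, C=3, D=0, E=15) → (A=12, B=1, C=3, D=0, E=18)
step 6: fire α:  (A=12, B=1, C=3, D=0, E=18) → (A=15, B=1, C=3, D=0, E=16)
step 7: fire γ:  (A=15, B=1, C=3, D=0, E=16) → (A=17, B=1, C=3, D=0, E=19)

(A=17, B=1, C=3, D=0, E=19)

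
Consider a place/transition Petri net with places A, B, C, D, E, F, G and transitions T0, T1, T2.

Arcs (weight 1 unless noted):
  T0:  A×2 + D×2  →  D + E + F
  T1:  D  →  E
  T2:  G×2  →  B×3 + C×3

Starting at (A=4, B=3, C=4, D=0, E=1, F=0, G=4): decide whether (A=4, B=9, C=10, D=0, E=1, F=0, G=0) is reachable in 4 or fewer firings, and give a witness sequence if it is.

step 1: fire T2:  (A=4, B=3, C=4, D=0, E=1, F=0, G=4) → (A=4, B=6, C=7, D=0, E=1, F=0, G=2)
step 2: fire T2:  (A=4, B=6, C=7, D=0, E=1, F=0, G=2) → (A=4, B=9, C=10, D=0, E=1, F=0, G=0)

YES — reachable via ⟨T2, T2⟩ (2 firings)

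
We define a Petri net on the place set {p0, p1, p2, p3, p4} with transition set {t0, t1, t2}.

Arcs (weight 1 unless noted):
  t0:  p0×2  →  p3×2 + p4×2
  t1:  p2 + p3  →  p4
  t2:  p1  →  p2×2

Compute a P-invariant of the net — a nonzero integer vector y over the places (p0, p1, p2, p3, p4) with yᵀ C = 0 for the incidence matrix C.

Incidence matrix C (rows=places, cols=transitions):
       t0   t1   t2
   p0  -2    0    0
   p1   0    0   -1
   p2   0   -1    2
   p3   2   -1    0
   p4   2    1    0

Candidate y = [1, -2, -1, 1, 0]; check y·C column-wise:
  col t0: 1·-2 + -2·0 + -1·0 + 1·2 + 0·2 = 0
  col t1: 1·0 + -2·0 + -1·-1 + 1·-1 + 0·1 = 0
  col t2: 1·0 + -2·-1 + -1·2 + 1·0 = 0

y = (p0:1, p1:-2, p2:-1, p3:1, p4:0)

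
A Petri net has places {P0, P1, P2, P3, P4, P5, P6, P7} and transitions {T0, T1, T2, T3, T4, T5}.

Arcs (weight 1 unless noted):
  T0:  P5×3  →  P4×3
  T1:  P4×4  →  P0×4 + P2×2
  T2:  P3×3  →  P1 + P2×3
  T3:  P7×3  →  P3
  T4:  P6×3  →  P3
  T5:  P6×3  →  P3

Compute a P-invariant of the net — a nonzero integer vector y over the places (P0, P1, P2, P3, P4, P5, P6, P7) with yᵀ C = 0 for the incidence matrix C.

Incidence matrix C (rows=places, cols=transitions):
       T0   T1   T2   T3   T4   T5
   P0   0    4    0    0    0    0
   P1   0    0    1    0    0    0
   P2   0    2    3    0    0    0
   P3   0    0   -3    1    1    1
   P4   3   -4    0    0    0    0
   P5  -3    0    0    0    0    0
   P6   0    0    0    0   -3   -3
   P7   0    0    0   -3    0    0

Candidate y = [1, 6, -2, 0, 0, 0, 0, 0]; check y·C column-wise:
  col T0: 1·0 + 6·0 + -2·0 + 0·3 + 0·-3 = 0
  col T1: 1·4 + 6·0 + -2·2 + 0·-4 = 0
  col T2: 1·0 + 6·1 + -2·3 + 0·-3 = 0
  col T3: 1·0 + 6·0 + -2·0 + 0·1 + 0·-3 = 0
  col T4: 1·0 + 6·0 + -2·0 + 0·1 + 0·-3 = 0
  col T5: 1·0 + 6·0 + -2·0 + 0·1 + 0·-3 = 0

y = (P0:1, P1:6, P2:-2, P3:0, P4:0, P5:0, P6:0, P7:0)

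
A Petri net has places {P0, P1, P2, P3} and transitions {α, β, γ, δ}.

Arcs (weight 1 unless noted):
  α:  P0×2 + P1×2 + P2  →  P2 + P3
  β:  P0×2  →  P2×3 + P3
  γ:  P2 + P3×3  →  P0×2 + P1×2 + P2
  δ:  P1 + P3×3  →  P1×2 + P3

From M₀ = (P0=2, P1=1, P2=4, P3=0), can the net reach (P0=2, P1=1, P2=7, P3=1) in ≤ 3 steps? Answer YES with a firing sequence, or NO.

NO — not reachable within 3 firings

depth 0: 1 marking
depth 1: 2 markings reached so far
depth 2: 2 markings reached so far
(frontier empty at depth 2; search complete)
target is not among the 2 markings reachable within 3 steps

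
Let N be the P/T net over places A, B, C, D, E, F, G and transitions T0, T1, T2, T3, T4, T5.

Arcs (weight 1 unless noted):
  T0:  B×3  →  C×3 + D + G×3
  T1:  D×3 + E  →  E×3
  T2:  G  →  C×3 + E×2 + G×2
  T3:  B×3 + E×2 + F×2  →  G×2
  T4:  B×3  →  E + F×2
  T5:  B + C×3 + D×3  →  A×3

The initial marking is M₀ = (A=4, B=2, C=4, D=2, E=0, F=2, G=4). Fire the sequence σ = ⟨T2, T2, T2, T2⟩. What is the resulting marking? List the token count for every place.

(A=4, B=2, C=16, D=2, E=8, F=2, G=8)

step 1: fire T2:  (A=4, B=2, C=4, D=2, E=0, F=2, G=4) → (A=4, B=2, C=7, D=2, E=2, F=2, G=5)
step 2: fire T2:  (A=4, B=2, C=7, D=2, E=2, F=2, G=5) → (A=4, B=2, C=10, D=2, E=4, F=2, G=6)
step 3: fire T2:  (A=4, B=2, C=10, D=2, E=4, F=2, G=6) → (A=4, B=2, C=13, D=2, E=6, F=2, G=7)
step 4: fire T2:  (A=4, B=2, C=13, D=2, E=6, F=2, G=7) → (A=4, B=2, C=16, D=2, E=8, F=2, G=8)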